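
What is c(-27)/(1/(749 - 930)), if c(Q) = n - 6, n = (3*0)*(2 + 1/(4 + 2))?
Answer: 1086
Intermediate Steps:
n = 0 (n = 0*(2 + 1/6) = 0*(2 + ⅙) = 0*(13/6) = 0)
c(Q) = -6 (c(Q) = 0 - 6 = -6)
c(-27)/(1/(749 - 930)) = -6/(1/(749 - 930)) = -6/(1/(-181)) = -6/(-1/181) = -6*(-181) = 1086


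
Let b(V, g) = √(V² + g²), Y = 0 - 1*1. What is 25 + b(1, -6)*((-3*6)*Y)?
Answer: 25 + 18*√37 ≈ 134.49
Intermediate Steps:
Y = -1 (Y = 0 - 1 = -1)
25 + b(1, -6)*((-3*6)*Y) = 25 + √(1² + (-6)²)*(-3*6*(-1)) = 25 + √(1 + 36)*(-18*(-1)) = 25 + √37*18 = 25 + 18*√37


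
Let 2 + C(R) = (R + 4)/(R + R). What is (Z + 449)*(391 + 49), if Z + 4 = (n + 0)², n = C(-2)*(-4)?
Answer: 239800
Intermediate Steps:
C(R) = -2 + (4 + R)/(2*R) (C(R) = -2 + (R + 4)/(R + R) = -2 + (4 + R)/((2*R)) = -2 + (4 + R)*(1/(2*R)) = -2 + (4 + R)/(2*R))
n = 10 (n = (-3/2 + 2/(-2))*(-4) = (-3/2 + 2*(-½))*(-4) = (-3/2 - 1)*(-4) = -5/2*(-4) = 10)
Z = 96 (Z = -4 + (10 + 0)² = -4 + 10² = -4 + 100 = 96)
(Z + 449)*(391 + 49) = (96 + 449)*(391 + 49) = 545*440 = 239800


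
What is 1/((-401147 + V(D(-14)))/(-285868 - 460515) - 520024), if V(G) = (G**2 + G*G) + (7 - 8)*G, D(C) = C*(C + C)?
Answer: -746383/388136978981 ≈ -1.9230e-6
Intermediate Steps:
D(C) = 2*C**2 (D(C) = C*(2*C) = 2*C**2)
V(G) = -G + 2*G**2 (V(G) = (G**2 + G**2) - G = 2*G**2 - G = -G + 2*G**2)
1/((-401147 + V(D(-14)))/(-285868 - 460515) - 520024) = 1/((-401147 + (2*(-14)**2)*(-1 + 2*(2*(-14)**2)))/(-285868 - 460515) - 520024) = 1/((-401147 + (2*196)*(-1 + 2*(2*196)))/(-746383) - 520024) = 1/((-401147 + 392*(-1 + 2*392))*(-1/746383) - 520024) = 1/((-401147 + 392*(-1 + 784))*(-1/746383) - 520024) = 1/((-401147 + 392*783)*(-1/746383) - 520024) = 1/((-401147 + 306936)*(-1/746383) - 520024) = 1/(-94211*(-1/746383) - 520024) = 1/(94211/746383 - 520024) = 1/(-388136978981/746383) = -746383/388136978981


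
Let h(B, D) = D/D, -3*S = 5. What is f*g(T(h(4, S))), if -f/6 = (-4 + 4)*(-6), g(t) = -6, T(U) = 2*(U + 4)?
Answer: 0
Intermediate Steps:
S = -5/3 (S = -⅓*5 = -5/3 ≈ -1.6667)
h(B, D) = 1
T(U) = 8 + 2*U (T(U) = 2*(4 + U) = 8 + 2*U)
f = 0 (f = -6*(-4 + 4)*(-6) = -0*(-6) = -6*0 = 0)
f*g(T(h(4, S))) = 0*(-6) = 0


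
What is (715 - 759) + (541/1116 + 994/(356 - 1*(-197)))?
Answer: -3678005/88164 ≈ -41.718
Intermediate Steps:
(715 - 759) + (541/1116 + 994/(356 - 1*(-197))) = -44 + (541*(1/1116) + 994/(356 + 197)) = -44 + (541/1116 + 994/553) = -44 + (541/1116 + 994*(1/553)) = -44 + (541/1116 + 142/79) = -44 + 201211/88164 = -3678005/88164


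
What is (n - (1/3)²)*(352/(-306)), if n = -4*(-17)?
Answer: -107536/1377 ≈ -78.094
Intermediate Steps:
n = 68
(n - (1/3)²)*(352/(-306)) = (68 - (1/3)²)*(352/(-306)) = (68 - (⅓)²)*(352*(-1/306)) = (68 - 1*⅑)*(-176/153) = (68 - ⅑)*(-176/153) = (611/9)*(-176/153) = -107536/1377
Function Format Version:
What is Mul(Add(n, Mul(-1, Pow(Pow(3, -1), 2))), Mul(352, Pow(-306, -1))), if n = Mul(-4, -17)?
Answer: Rational(-107536, 1377) ≈ -78.094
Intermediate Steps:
n = 68
Mul(Add(n, Mul(-1, Pow(Pow(3, -1), 2))), Mul(352, Pow(-306, -1))) = Mul(Add(68, Mul(-1, Pow(Pow(3, -1), 2))), Mul(352, Pow(-306, -1))) = Mul(Add(68, Mul(-1, Pow(Rational(1, 3), 2))), Mul(352, Rational(-1, 306))) = Mul(Add(68, Mul(-1, Rational(1, 9))), Rational(-176, 153)) = Mul(Add(68, Rational(-1, 9)), Rational(-176, 153)) = Mul(Rational(611, 9), Rational(-176, 153)) = Rational(-107536, 1377)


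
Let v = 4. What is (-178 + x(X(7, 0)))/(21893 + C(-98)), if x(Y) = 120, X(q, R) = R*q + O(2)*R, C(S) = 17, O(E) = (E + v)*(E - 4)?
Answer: -29/10955 ≈ -0.0026472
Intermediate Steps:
O(E) = (-4 + E)*(4 + E) (O(E) = (E + 4)*(E - 4) = (4 + E)*(-4 + E) = (-4 + E)*(4 + E))
X(q, R) = -12*R + R*q (X(q, R) = R*q + (-16 + 2**2)*R = R*q + (-16 + 4)*R = R*q - 12*R = -12*R + R*q)
(-178 + x(X(7, 0)))/(21893 + C(-98)) = (-178 + 120)/(21893 + 17) = -58/21910 = -58*1/21910 = -29/10955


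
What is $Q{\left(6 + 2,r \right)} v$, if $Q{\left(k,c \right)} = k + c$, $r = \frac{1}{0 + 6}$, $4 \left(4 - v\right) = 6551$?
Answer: $- \frac{320215}{24} \approx -13342.0$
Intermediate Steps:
$v = - \frac{6535}{4}$ ($v = 4 - \frac{6551}{4} = - \frac{6535}{4} \approx -1633.8$)
$r = \frac{1}{6} \approx 0.16667$
$Q{\left(k,c \right)} = c + k$
$Q{\left(6 + 2,r \right)} v = \left(\frac{1}{6} + \left(6 + 2\right)\right) \left(- \frac{6535}{4}\right) = \left(\frac{1}{6} + 8\right) \left(- \frac{6535}{4}\right) = \frac{49}{6} \left(- \frac{6535}{4}\right) = - \frac{320215}{24}$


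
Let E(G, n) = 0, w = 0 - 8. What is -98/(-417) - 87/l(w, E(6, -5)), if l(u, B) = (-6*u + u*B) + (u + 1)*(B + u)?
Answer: -26087/43368 ≈ -0.60153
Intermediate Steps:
w = -8
l(u, B) = -6*u + B*u + (1 + u)*(B + u) (l(u, B) = (-6*u + B*u) + (1 + u)*(B + u) = -6*u + B*u + (1 + u)*(B + u))
-98/(-417) - 87/l(w, E(6, -5)) = -98/(-417) - 87/(0 + (-8)**2 - 5*(-8) + 2*0*(-8)) = -98*(-1/417) - 87/(0 + 64 + 40 + 0) = 98/417 - 87/104 = -26087/43368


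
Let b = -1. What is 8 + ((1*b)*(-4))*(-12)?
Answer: -40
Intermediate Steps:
8 + ((1*b)*(-4))*(-12) = 8 + ((1*(-1))*(-4))*(-12) = 8 - 1*(-4)*(-12) = 8 + 4*(-12) = 8 - 48 = -40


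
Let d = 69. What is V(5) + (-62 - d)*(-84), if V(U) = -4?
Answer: 11000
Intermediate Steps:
V(5) + (-62 - d)*(-84) = -4 + (-62 - 1*69)*(-84) = -4 + (-62 - 69)*(-84) = -4 - 131*(-84) = -4 + 11004 = 11000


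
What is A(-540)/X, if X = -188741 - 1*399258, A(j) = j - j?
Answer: 0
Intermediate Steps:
A(j) = 0
X = -587999 (X = -188741 - 399258 = -587999)
A(-540)/X = 0/(-587999) = 0*(-1/587999) = 0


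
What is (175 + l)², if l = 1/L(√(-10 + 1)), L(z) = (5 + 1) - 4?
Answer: 123201/4 ≈ 30800.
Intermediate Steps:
L(z) = 2 (L(z) = 6 - 4 = 2)
l = ½ (l = 1/2 = ½ ≈ 0.50000)
(175 + l)² = (175 + ½)² = (351/2)² = 123201/4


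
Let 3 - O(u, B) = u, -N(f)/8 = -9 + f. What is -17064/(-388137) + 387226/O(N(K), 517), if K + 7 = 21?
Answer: 50099157238/5563297 ≈ 9005.3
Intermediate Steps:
K = 14 (K = -7 + 21 = 14)
N(f) = 72 - 8*f (N(f) = -8*(-9 + f) = 72 - 8*f)
O(u, B) = 3 - u
-17064/(-388137) + 387226/O(N(K), 517) = -17064/(-388137) + 387226/(3 - (72 - 8*14)) = -17064*(-1/388137) + 387226/(3 - (72 - 112)) = 5688/129379 + 387226/(3 - 1*(-40)) = 5688/129379 + 387226/(3 + 40) = 5688/129379 + 387226/43 = 50099157238/5563297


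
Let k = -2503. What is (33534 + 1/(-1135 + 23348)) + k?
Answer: 689291604/22213 ≈ 31031.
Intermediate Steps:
(33534 + 1/(-1135 + 23348)) + k = (33534 + 1/(-1135 + 23348)) - 2503 = (33534 + 1/22213) - 2503 = 744890743/22213 - 2503 = 689291604/22213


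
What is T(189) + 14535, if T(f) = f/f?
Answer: 14536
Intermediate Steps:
T(f) = 1
T(189) + 14535 = 1 + 14535 = 14536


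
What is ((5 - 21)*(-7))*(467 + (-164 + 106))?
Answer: 45808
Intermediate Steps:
((5 - 21)*(-7))*(467 + (-164 + 106)) = (-16*(-7))*(467 - 58) = 112*409 = 45808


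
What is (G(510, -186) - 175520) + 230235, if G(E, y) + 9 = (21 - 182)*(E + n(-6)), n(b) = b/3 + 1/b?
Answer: -162331/6 ≈ -27055.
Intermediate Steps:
n(b) = 1/b + b/3 (n(b) = b*(⅓) + 1/b = b/3 + 1/b = 1/b + b/3)
G(E, y) = 2039/6 - 161*E (G(E, y) = -9 + (21 - 182)*(E + (1/(-6) + (⅓)*(-6))) = -9 - 161*(E + (-⅙ - 2)) = -9 - 161*(E - 13/6) = -9 - 161*(-13/6 + E) = -9 + (2093/6 - 161*E) = 2039/6 - 161*E)
(G(510, -186) - 175520) + 230235 = ((2039/6 - 161*510) - 175520) + 230235 = ((2039/6 - 82110) - 175520) + 230235 = (-490621/6 - 175520) + 230235 = -1543741/6 + 230235 = -162331/6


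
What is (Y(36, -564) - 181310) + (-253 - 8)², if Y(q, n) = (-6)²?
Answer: -113153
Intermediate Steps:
Y(q, n) = 36
(Y(36, -564) - 181310) + (-253 - 8)² = (36 - 181310) + (-253 - 8)² = -181274 + (-261)² = -181274 + 68121 = -113153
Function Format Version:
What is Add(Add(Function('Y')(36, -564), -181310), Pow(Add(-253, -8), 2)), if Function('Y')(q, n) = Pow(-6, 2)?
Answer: -113153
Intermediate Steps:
Function('Y')(q, n) = 36
Add(Add(Function('Y')(36, -564), -181310), Pow(Add(-253, -8), 2)) = Add(Add(36, -181310), Pow(Add(-253, -8), 2)) = Add(-181274, Pow(-261, 2)) = Add(-181274, 68121) = -113153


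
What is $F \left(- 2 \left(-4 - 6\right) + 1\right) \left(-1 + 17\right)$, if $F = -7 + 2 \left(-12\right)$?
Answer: $-10416$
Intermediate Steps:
$F = -31$ ($F = -7 - 24 = -31$)
$F \left(- 2 \left(-4 - 6\right) + 1\right) \left(-1 + 17\right) = - 31 \left(- 2 \left(-4 - 6\right) + 1\right) \left(-1 + 17\right) = - 31 \left(- 2 \left(-4 - 6\right) + 1\right) 16 = - 31 \left(\left(-2\right) \left(-10\right) + 1\right) 16 = - 31 \left(20 + 1\right) 16 = - 31 \cdot 21 \cdot 16 = \left(-31\right) 336 = -10416$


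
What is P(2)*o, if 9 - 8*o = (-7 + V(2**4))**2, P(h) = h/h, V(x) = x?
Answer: -9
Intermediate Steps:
P(h) = 1
o = -9 (o = 9/8 - (-7 + 2**4)**2/8 = 9/8 - (-7 + 16)**2/8 = 9/8 - 1/8*9**2 = 9/8 - 1/8*81 = 9/8 - 81/8 = -9)
P(2)*o = 1*(-9) = -9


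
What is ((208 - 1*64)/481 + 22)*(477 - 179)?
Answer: 3196348/481 ≈ 6645.2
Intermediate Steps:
((208 - 1*64)/481 + 22)*(477 - 179) = ((208 - 64)*(1/481) + 22)*298 = (144*(1/481) + 22)*298 = (144/481 + 22)*298 = (10726/481)*298 = 3196348/481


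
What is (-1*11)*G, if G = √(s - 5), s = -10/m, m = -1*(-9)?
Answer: -11*I*√55/3 ≈ -27.193*I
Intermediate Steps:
m = 9
s = -10/9 ≈ -1.1111
G = I*√55/3 (G = √(-10/9 - 5) = √(-55/9) = I*√55/3 ≈ 2.4721*I)
(-1*11)*G = (-1*11)*(I*√55/3) = -11*I*√55/3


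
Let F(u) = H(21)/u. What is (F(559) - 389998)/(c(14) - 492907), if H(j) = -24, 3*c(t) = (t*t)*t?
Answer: 654026718/825071143 ≈ 0.79269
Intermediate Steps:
c(t) = t³/3 (c(t) = ((t*t)*t)/3 = (t²*t)/3 = t³/3)
F(u) = -24/u
(F(559) - 389998)/(c(14) - 492907) = (-24/559 - 389998)/((⅓)*14³ - 492907) = (-24*1/559 - 389998)/((⅓)*2744 - 492907) = (-24/559 - 389998)/(2744/3 - 492907) = -218008906/(559*(-1475977/3)) = -218008906/559*(-3/1475977) = 654026718/825071143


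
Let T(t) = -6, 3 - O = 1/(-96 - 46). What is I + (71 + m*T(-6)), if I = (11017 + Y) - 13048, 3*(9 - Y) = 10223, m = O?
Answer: -1145239/213 ≈ -5376.7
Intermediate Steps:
O = 427/142 (O = 3 - 1/(-96 - 46) = 3 - 1/(-142) = 3 - 1*(-1/142) = 3 + 1/142 = 427/142 ≈ 3.0070)
m = 427/142 ≈ 3.0070
Y = -10196/3 (Y = 9 - ⅓*10223 = 9 - 10223/3 = -10196/3 ≈ -3398.7)
I = -16289/3 (I = (11017 - 10196/3) - 13048 = 22855/3 - 13048 = -16289/3 ≈ -5429.7)
I + (71 + m*T(-6)) = -16289/3 + (71 + (427/142)*(-6)) = -16289/3 + (71 - 1281/71) = -16289/3 + 3760/71 = -1145239/213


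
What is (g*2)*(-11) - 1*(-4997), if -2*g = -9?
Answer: 4898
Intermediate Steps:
g = 9/2 (g = -½*(-9) = 9/2 ≈ 4.5000)
(g*2)*(-11) - 1*(-4997) = ((9/2)*2)*(-11) - 1*(-4997) = 9*(-11) + 4997 = -99 + 4997 = 4898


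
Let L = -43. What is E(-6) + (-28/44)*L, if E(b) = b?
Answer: 235/11 ≈ 21.364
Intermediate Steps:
E(-6) + (-28/44)*L = -6 - 28/44*(-43) = -6 - 28*1/44*(-43) = -6 - 7/11*(-43) = -6 + 301/11 = 235/11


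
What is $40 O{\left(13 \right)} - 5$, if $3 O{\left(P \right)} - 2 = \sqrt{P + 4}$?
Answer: $\frac{65}{3} + \frac{40 \sqrt{17}}{3} \approx 76.641$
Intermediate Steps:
$O{\left(P \right)} = \frac{2}{3} + \frac{\sqrt{4 + P}}{3}$ ($O{\left(P \right)} = \frac{2}{3} + \frac{\sqrt{P + 4}}{3} = \frac{2}{3} + \frac{\sqrt{4 + P}}{3}$)
$40 O{\left(13 \right)} - 5 = 40 \left(\frac{2}{3} + \frac{\sqrt{4 + 13}}{3}\right) - 5 = 40 \left(\frac{2}{3} + \frac{\sqrt{17}}{3}\right) - 5 = \left(\frac{80}{3} + \frac{40 \sqrt{17}}{3}\right) - 5 = \frac{65}{3} + \frac{40 \sqrt{17}}{3}$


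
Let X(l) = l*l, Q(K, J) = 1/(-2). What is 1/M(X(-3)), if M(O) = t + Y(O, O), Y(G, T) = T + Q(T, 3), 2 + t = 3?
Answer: 2/19 ≈ 0.10526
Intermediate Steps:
Q(K, J) = -½
t = 1 (t = -2 + 3 = 1)
Y(G, T) = -½ + T (Y(G, T) = T - ½ = -½ + T)
X(l) = l²
M(O) = ½ + O (M(O) = 1 + (-½ + O) = ½ + O)
1/M(X(-3)) = 1/(½ + (-3)²) = 1/(½ + 9) = 1/(19/2) = 2/19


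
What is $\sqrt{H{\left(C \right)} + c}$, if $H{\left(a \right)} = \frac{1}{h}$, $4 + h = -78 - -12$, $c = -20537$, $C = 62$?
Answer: $\frac{i \sqrt{100631370}}{70} \approx 143.31 i$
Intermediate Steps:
$h = -70$ ($h = -4 - 66 = -70$)
$H{\left(a \right)} = - \frac{1}{70}$ ($H{\left(a \right)} = \frac{1}{-70} = - \frac{1}{70}$)
$\sqrt{H{\left(C \right)} + c} = \sqrt{- \frac{1}{70} - 20537} = \sqrt{- \frac{1437591}{70}} = \frac{i \sqrt{100631370}}{70}$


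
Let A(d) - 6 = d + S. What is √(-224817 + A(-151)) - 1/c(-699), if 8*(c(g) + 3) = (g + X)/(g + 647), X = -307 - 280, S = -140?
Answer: -208/19 + I*√225102 ≈ -10.947 + 474.45*I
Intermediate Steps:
X = -587
c(g) = -3 + (-587 + g)/(8*(647 + g)) (c(g) = -3 + ((g - 587)/(g + 647))/8 = -3 + ((-587 + g)/(647 + g))/8 = -3 + (-587 + g)/(8*(647 + g)))
A(d) = -134 + d (A(d) = 6 + (d - 140) = 6 + (-140 + d) = -134 + d)
√(-224817 + A(-151)) - 1/c(-699) = √(-224817 + (-134 - 151)) - 1/((-16115 - 23*(-699))/(8*(647 - 699))) = √(-224817 - 285) - 1/((⅛)*(-16115 + 16077)/(-52)) = √(-225102) - 1/((⅛)*(-1/52)*(-38)) = I*√225102 - 1/19/208 = I*√225102 - 1*208/19 = I*√225102 - 208/19 = -208/19 + I*√225102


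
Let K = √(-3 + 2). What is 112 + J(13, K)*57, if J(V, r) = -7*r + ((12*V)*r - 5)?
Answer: -173 + 8493*I ≈ -173.0 + 8493.0*I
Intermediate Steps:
K = I (K = √(-1) = I ≈ 1.0*I)
J(V, r) = -5 - 7*r + 12*V*r (J(V, r) = -7*r + (12*V*r - 5) = -7*r + (-5 + 12*V*r) = -5 - 7*r + 12*V*r)
112 + J(13, K)*57 = 112 + (-5 - 7*I + 12*13*I)*57 = 112 + (-5 - 7*I + 156*I)*57 = 112 + (-5 + 149*I)*57 = 112 + (-285 + 8493*I) = -173 + 8493*I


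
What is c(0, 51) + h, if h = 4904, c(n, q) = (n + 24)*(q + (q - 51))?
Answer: 6128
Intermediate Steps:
c(n, q) = (-51 + 2*q)*(24 + n) (c(n, q) = (24 + n)*(q + (-51 + q)) = (24 + n)*(-51 + 2*q) = (-51 + 2*q)*(24 + n))
c(0, 51) + h = (-1224 - 51*0 + 48*51 + 2*0*51) + 4904 = (-1224 + 0 + 2448 + 0) + 4904 = 1224 + 4904 = 6128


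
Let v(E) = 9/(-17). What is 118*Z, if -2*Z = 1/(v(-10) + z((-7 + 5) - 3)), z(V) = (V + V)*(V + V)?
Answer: -1003/1691 ≈ -0.59314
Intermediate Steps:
z(V) = 4*V² (z(V) = (2*V)*(2*V) = 4*V²)
v(E) = -9/17 (v(E) = 9*(-1/17) = -9/17)
Z = -17/3382 (Z = -1/(2*(-9/17 + 4*((-7 + 5) - 3)²)) = -1/(2*(-9/17 + 4*(-2 - 3)²)) = -1/(2*(-9/17 + 4*(-5)²)) = -1/(2*(-9/17 + 4*25)) = -1/(2*(-9/17 + 100)) = -1/(2*1691/17) = -½*17/1691 = -17/3382 ≈ -0.0050266)
118*Z = 118*(-17/3382) = -1003/1691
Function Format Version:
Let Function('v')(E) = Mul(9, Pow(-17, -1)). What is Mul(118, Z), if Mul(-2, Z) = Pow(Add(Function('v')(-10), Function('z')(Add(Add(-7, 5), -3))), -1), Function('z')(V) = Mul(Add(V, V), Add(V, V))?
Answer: Rational(-1003, 1691) ≈ -0.59314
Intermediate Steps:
Function('z')(V) = Mul(4, Pow(V, 2)) (Function('z')(V) = Mul(Mul(2, V), Mul(2, V)) = Mul(4, Pow(V, 2)))
Function('v')(E) = Rational(-9, 17) (Function('v')(E) = Mul(9, Rational(-1, 17)) = Rational(-9, 17))
Z = Rational(-17, 3382) (Z = Mul(Rational(-1, 2), Pow(Add(Rational(-9, 17), Mul(4, Pow(Add(Add(-7, 5), -3), 2))), -1)) = Mul(Rational(-1, 2), Pow(Add(Rational(-9, 17), Mul(4, Pow(Add(-2, -3), 2))), -1)) = Mul(Rational(-1, 2), Pow(Add(Rational(-9, 17), Mul(4, Pow(-5, 2))), -1)) = Mul(Rational(-1, 2), Pow(Add(Rational(-9, 17), Mul(4, 25)), -1)) = Mul(Rational(-1, 2), Pow(Add(Rational(-9, 17), 100), -1)) = Mul(Rational(-1, 2), Pow(Rational(1691, 17), -1)) = Mul(Rational(-1, 2), Rational(17, 1691)) = Rational(-17, 3382) ≈ -0.0050266)
Mul(118, Z) = Mul(118, Rational(-17, 3382)) = Rational(-1003, 1691)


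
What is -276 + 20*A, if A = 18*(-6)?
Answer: -2436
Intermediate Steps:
A = -108
-276 + 20*A = -276 + 20*(-108) = -276 - 2160 = -2436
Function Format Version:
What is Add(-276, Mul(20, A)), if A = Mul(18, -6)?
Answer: -2436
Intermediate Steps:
A = -108
Add(-276, Mul(20, A)) = Add(-276, Mul(20, -108)) = Add(-276, -2160) = -2436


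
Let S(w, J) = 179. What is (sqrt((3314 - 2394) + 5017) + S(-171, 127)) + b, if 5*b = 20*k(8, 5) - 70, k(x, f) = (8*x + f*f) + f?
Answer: 541 + sqrt(5937) ≈ 618.05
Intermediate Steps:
k(x, f) = f + f**2 + 8*x (k(x, f) = (8*x + f**2) + f = (f**2 + 8*x) + f = f + f**2 + 8*x)
b = 362 (b = (20*(5 + 5**2 + 8*8) - 70)/5 = (20*(5 + 25 + 64) - 70)/5 = (20*94 - 70)/5 = (1880 - 70)/5 = (1/5)*1810 = 362)
(sqrt((3314 - 2394) + 5017) + S(-171, 127)) + b = (sqrt((3314 - 2394) + 5017) + 179) + 362 = (sqrt(920 + 5017) + 179) + 362 = (sqrt(5937) + 179) + 362 = (179 + sqrt(5937)) + 362 = 541 + sqrt(5937)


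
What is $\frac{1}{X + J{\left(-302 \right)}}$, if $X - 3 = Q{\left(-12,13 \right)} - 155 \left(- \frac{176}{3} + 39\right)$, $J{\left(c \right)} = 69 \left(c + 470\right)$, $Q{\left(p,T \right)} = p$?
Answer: $\frac{3}{43894} \approx 6.8347 \cdot 10^{-5}$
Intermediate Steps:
$J{\left(c \right)} = 32430 + 69 c$ ($J{\left(c \right)} = 69 \left(470 + c\right) = 32430 + 69 c$)
$X = \frac{9118}{3}$ ($X = 3 - \left(12 + 155 \left(- \frac{176}{3} + 39\right)\right) = 3 - - \frac{9109}{3} = 3 + \left(-12 + \frac{9145}{3}\right) = 3 + \frac{9109}{3} = \frac{9118}{3} \approx 3039.3$)
$\frac{1}{X + J{\left(-302 \right)}} = \frac{1}{\frac{9118}{3} + \left(32430 + 69 \left(-302\right)\right)} = \frac{1}{\frac{9118}{3} + \left(32430 - 20838\right)} = \frac{1}{\frac{9118}{3} + 11592} = \frac{1}{\frac{43894}{3}} = \frac{3}{43894}$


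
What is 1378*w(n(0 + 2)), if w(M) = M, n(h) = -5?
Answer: -6890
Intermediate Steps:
1378*w(n(0 + 2)) = 1378*(-5) = -6890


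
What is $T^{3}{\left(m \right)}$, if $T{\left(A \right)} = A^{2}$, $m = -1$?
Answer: $1$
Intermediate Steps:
$T^{3}{\left(m \right)} = \left(\left(-1\right)^{2}\right)^{3} = 1^{3} = 1$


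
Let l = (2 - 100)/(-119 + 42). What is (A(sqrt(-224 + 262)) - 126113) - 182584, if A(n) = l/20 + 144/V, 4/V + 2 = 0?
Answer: -33964583/110 ≈ -3.0877e+5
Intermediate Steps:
l = 14/11 (l = -98/(-77) = -98*(-1/77) = 14/11 ≈ 1.2727)
V = -2 (V = 4/(-2 + 0) = 4/(-2) = 4*(-1/2) = -2)
A(n) = -7913/110 (A(n) = (14/11)/20 + 144/(-2) = (14/11)*(1/20) + 144*(-1/2) = 7/110 - 72 = -7913/110)
(A(sqrt(-224 + 262)) - 126113) - 182584 = (-7913/110 - 126113) - 182584 = -13880343/110 - 182584 = -33964583/110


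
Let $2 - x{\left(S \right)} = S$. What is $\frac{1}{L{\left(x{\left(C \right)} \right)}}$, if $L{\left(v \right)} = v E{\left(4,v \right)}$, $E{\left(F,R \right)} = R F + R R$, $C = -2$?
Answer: $\frac{1}{128} \approx 0.0078125$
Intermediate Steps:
$E{\left(F,R \right)} = R^{2} + F R$ ($E{\left(F,R \right)} = F R + R^{2} = R^{2} + F R$)
$x{\left(S \right)} = 2 - S$
$L{\left(v \right)} = v^{2} \left(4 + v\right)$ ($L{\left(v \right)} = v v \left(4 + v\right) = v^{2} \left(4 + v\right)$)
$\frac{1}{L{\left(x{\left(C \right)} \right)}} = \frac{1}{\left(2 - -2\right)^{2} \left(4 + \left(2 - -2\right)\right)} = \frac{1}{\left(2 + 2\right)^{2} \left(4 + \left(2 + 2\right)\right)} = \frac{1}{4^{2} \left(4 + 4\right)} = \frac{1}{16 \cdot 8} = \frac{1}{128}$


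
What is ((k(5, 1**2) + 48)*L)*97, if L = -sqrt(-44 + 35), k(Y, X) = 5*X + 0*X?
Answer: -15423*I ≈ -15423.0*I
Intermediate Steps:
k(Y, X) = 5*X (k(Y, X) = 5*X + 0 = 5*X)
L = -3*I (L = -sqrt(-9) = -3*I ≈ -3.0*I)
((k(5, 1**2) + 48)*L)*97 = ((5*1**2 + 48)*(-3*I))*97 = ((5*1 + 48)*(-3*I))*97 = ((5 + 48)*(-3*I))*97 = (53*(-3*I))*97 = -159*I*97 = -15423*I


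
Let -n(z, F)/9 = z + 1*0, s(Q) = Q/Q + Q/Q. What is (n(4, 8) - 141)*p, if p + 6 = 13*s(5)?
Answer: -3540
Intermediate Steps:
s(Q) = 2 (s(Q) = 1 + 1 = 2)
p = 20 (p = -6 + 13*2 = -6 + 26 = 20)
n(z, F) = -9*z (n(z, F) = -9*(z + 1*0) = -9*(z + 0) = -9*z)
(n(4, 8) - 141)*p = (-9*4 - 141)*20 = (-36 - 141)*20 = -177*20 = -3540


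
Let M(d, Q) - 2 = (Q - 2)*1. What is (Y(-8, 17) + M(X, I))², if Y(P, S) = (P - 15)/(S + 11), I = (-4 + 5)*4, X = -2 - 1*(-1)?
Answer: 7921/784 ≈ 10.103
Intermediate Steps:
X = -1 (X = -2 + 1 = -1)
I = 4 (I = 1*4 = 4)
M(d, Q) = Q (M(d, Q) = 2 + (Q - 2)*1 = 2 + (-2 + Q)*1 = 2 + (-2 + Q) = Q)
Y(P, S) = (-15 + P)/(11 + S)
(Y(-8, 17) + M(X, I))² = ((-15 - 8)/(11 + 17) + 4)² = (-23/28 + 4)² = (89/28)² = 7921/784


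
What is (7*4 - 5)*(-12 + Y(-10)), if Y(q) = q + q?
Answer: -736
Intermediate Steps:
Y(q) = 2*q
(7*4 - 5)*(-12 + Y(-10)) = (7*4 - 5)*(-12 + 2*(-10)) = (28 - 5)*(-12 - 20) = 23*(-32) = -736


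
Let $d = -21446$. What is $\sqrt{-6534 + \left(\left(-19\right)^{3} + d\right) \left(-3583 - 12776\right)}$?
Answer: $9 \sqrt{5716481} \approx 21518.0$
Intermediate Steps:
$\sqrt{-6534 + \left(\left(-19\right)^{3} + d\right) \left(-3583 - 12776\right)} = \sqrt{-6534 + \left(\left(-19\right)^{3} - 21446\right) \left(-3583 - 12776\right)} = \sqrt{-6534 + \left(-6859 - 21446\right) \left(-16359\right)} = \sqrt{-6534 - -463041495} = \sqrt{-6534 + 463041495} = \sqrt{463034961} = 9 \sqrt{5716481}$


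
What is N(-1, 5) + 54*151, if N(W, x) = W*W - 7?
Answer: 8148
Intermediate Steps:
N(W, x) = -7 + W² (N(W, x) = W² - 7 = -7 + W²)
N(-1, 5) + 54*151 = (-7 + (-1)²) + 54*151 = (-7 + 1) + 8154 = -6 + 8154 = 8148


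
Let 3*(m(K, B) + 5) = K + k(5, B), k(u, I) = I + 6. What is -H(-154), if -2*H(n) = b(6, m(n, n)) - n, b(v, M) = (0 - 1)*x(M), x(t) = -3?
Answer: 157/2 ≈ 78.500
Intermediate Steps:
k(u, I) = 6 + I
m(K, B) = -3 + B/3 + K/3 (m(K, B) = -5 + (K + (6 + B))/3 = -5 + (6 + B + K)/3 = -5 + (2 + B/3 + K/3) = -3 + B/3 + K/3)
b(v, M) = 3 (b(v, M) = (0 - 1)*(-3) = -1*(-3) = 3)
H(n) = -3/2 + n/2 (H(n) = -(3 - n)/2 = -3/2 + n/2)
-H(-154) = -(-3/2 + (½)*(-154)) = -(-3/2 - 77) = -1*(-157/2) = 157/2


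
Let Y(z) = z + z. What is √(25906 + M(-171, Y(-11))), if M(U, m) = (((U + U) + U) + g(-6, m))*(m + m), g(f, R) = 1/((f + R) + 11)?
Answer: √14010890/17 ≈ 220.18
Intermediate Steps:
Y(z) = 2*z
g(f, R) = 1/(11 + R + f) (g(f, R) = 1/((R + f) + 11) = 1/(11 + R + f))
M(U, m) = 2*m*(1/(5 + m) + 3*U) (M(U, m) = (((U + U) + U) + 1/(11 + m - 6))*(m + m) = ((2*U + U) + 1/(5 + m))*(2*m) = (3*U + 1/(5 + m))*(2*m) = (1/(5 + m) + 3*U)*(2*m) = 2*m*(1/(5 + m) + 3*U))
√(25906 + M(-171, Y(-11))) = √(25906 + 2*(2*(-11))*(1 + 3*(-171)*(5 + 2*(-11)))/(5 + 2*(-11))) = √(25906 + 2*(-22)*(1 + 3*(-171)*(5 - 22))/(5 - 22)) = √(25906 + 2*(-22)*(1 + 3*(-171)*(-17))/(-17)) = √(25906 + 2*(-22)*(-1/17)*(1 + 8721)) = √(25906 + 2*(-22)*(-1/17)*8722) = √(25906 + 383768/17) = √(824170/17) = √14010890/17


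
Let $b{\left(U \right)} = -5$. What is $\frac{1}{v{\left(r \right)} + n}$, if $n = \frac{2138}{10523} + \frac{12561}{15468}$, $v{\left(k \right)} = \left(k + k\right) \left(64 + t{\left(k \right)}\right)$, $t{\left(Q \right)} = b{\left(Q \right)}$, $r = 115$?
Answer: $\frac{54256588}{736316982489} \approx 7.3686 \cdot 10^{-5}$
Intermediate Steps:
$t{\left(Q \right)} = -5$
$v{\left(k \right)} = 118 k$ ($v{\left(k \right)} = \left(k + k\right) \left(64 - 5\right) = 2 k 59 = 118 k$)
$n = \frac{55083329}{54256588}$ ($n = 2138 \cdot \frac{1}{10523} + 12561 \cdot \frac{1}{15468} = \frac{2138}{10523} + \frac{4187}{5156} = \frac{55083329}{54256588} \approx 1.0152$)
$\frac{1}{v{\left(r \right)} + n} = \frac{1}{118 \cdot 115 + \frac{55083329}{54256588}} = \frac{1}{13570 + \frac{55083329}{54256588}} = \frac{1}{\frac{736316982489}{54256588}} = \frac{54256588}{736316982489}$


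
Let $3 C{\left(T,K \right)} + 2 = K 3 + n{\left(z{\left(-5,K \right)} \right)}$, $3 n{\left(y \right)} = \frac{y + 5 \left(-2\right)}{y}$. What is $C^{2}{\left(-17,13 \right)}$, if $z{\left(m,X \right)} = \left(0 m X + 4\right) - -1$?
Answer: $\frac{12100}{81} \approx 149.38$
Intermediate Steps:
$z{\left(m,X \right)} = 5$ ($z{\left(m,X \right)} = \left(0 X + 4\right) + 1 = \left(0 + 4\right) + 1 = 4 + 1 = 5$)
$n{\left(y \right)} = \frac{-10 + y}{3 y}$ ($n{\left(y \right)} = \frac{\left(y + 5 \left(-2\right)\right) \frac{1}{y}}{3} = \frac{\left(y - 10\right) \frac{1}{y}}{3} = \frac{\left(-10 + y\right) \frac{1}{y}}{3} = \frac{\frac{1}{y} \left(-10 + y\right)}{3} = \frac{-10 + y}{3 y}$)
$C{\left(T,K \right)} = - \frac{7}{9} + K$ ($C{\left(T,K \right)} = - \frac{2}{3} + \frac{K 3 + \frac{-10 + 5}{3 \cdot 5}}{3} = - \frac{2}{3} + \frac{3 K + \frac{1}{3} \cdot \frac{1}{5} \left(-5\right)}{3} = - \frac{2}{3} + \frac{3 K - \frac{1}{3}}{3} = - \frac{2}{3} + \frac{- \frac{1}{3} + 3 K}{3} = - \frac{2}{3} + \left(- \frac{1}{9} + K\right) = - \frac{7}{9} + K$)
$C^{2}{\left(-17,13 \right)} = \left(- \frac{7}{9} + 13\right)^{2} = \left(\frac{110}{9}\right)^{2} = \frac{12100}{81}$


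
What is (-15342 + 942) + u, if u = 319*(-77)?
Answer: -38963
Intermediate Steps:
u = -24563
(-15342 + 942) + u = (-15342 + 942) - 24563 = -14400 - 24563 = -38963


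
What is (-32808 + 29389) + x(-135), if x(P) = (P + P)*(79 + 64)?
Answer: -42029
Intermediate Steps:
x(P) = 286*P (x(P) = (2*P)*143 = 286*P)
(-32808 + 29389) + x(-135) = (-32808 + 29389) + 286*(-135) = -3419 - 38610 = -42029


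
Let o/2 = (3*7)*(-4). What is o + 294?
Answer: 126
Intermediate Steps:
o = -168 (o = 2*((3*7)*(-4)) = 2*(21*(-4)) = 2*(-84) = -168)
o + 294 = -168 + 294 = 126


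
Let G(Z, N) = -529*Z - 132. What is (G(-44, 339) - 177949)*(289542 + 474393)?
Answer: -118260957675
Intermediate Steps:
G(Z, N) = -132 - 529*Z
(G(-44, 339) - 177949)*(289542 + 474393) = ((-132 - 529*(-44)) - 177949)*(289542 + 474393) = ((-132 + 23276) - 177949)*763935 = (23144 - 177949)*763935 = -154805*763935 = -118260957675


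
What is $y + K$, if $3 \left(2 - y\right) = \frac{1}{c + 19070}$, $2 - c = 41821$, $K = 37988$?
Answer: $\frac{2592703531}{68247} \approx 37990.0$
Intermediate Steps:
$c = -41819$ ($c = 2 - 41821 = -41819$)
$y = \frac{136495}{68247}$ ($y = 2 - \frac{1}{3 \left(-41819 + 19070\right)} = 2 - \frac{1}{3 \left(-22749\right)} = 2 - - \frac{1}{68247} = 2 + \frac{1}{68247} = \frac{136495}{68247} \approx 2.0$)
$y + K = \frac{136495}{68247} + 37988 = \frac{2592703531}{68247}$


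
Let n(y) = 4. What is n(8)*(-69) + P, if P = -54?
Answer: -330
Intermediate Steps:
n(8)*(-69) + P = 4*(-69) - 54 = -276 - 54 = -330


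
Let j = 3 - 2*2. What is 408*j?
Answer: -408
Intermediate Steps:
j = -1 (j = 3 - 4 = -1)
408*j = 408*(-1) = -408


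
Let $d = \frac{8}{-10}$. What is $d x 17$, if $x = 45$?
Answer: $-612$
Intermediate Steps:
$d = - \frac{4}{5}$ ($d = 8 \left(- \frac{1}{10}\right) = - \frac{4}{5} \approx -0.8$)
$d x 17 = \left(- \frac{4}{5}\right) 45 \cdot 17 = \left(-36\right) 17 = -612$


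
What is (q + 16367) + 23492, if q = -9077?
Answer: 30782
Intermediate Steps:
(q + 16367) + 23492 = (-9077 + 16367) + 23492 = 7290 + 23492 = 30782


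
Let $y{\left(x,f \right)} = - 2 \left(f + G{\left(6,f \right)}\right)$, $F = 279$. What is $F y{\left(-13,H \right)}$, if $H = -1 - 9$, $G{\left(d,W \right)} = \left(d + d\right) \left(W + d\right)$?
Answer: $32364$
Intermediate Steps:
$G{\left(d,W \right)} = 2 d \left(W + d\right)$
$H = -10$
$y{\left(x,f \right)} = -144 - 26 f$ ($y{\left(x,f \right)} = - 2 \left(f + 2 \cdot 6 \left(f + 6\right)\right) = - 2 \left(f + 2 \cdot 6 \left(6 + f\right)\right) = - 2 \left(f + \left(72 + 12 f\right)\right) = - 2 \left(72 + 13 f\right) = -144 - 26 f$)
$F y{\left(-13,H \right)} = 279 \left(-144 - -260\right) = 279 \left(-144 + 260\right) = 279 \cdot 116 = 32364$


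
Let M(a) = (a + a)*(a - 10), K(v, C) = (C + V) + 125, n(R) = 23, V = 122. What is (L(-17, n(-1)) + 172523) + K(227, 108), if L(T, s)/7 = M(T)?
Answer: 179304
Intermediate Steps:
K(v, C) = 247 + C (K(v, C) = (C + 122) + 125 = (122 + C) + 125 = 247 + C)
M(a) = 2*a*(-10 + a) (M(a) = (2*a)*(-10 + a) = 2*a*(-10 + a))
L(T, s) = 14*T*(-10 + T) (L(T, s) = 7*(2*T*(-10 + T)) = 14*T*(-10 + T))
(L(-17, n(-1)) + 172523) + K(227, 108) = (14*(-17)*(-10 - 17) + 172523) + (247 + 108) = (14*(-17)*(-27) + 172523) + 355 = (6426 + 172523) + 355 = 178949 + 355 = 179304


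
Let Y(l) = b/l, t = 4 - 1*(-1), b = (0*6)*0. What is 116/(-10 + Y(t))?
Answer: -58/5 ≈ -11.600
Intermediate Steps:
b = 0 (b = 0*0 = 0)
t = 5 (t = 4 + 1 = 5)
Y(l) = 0 (Y(l) = 0/l = 0)
116/(-10 + Y(t)) = 116/(-10 + 0) = 116/(-10) = -⅒*116 = -58/5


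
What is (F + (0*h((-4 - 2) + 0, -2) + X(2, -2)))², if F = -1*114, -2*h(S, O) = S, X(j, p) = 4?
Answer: 12100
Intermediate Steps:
h(S, O) = -S/2
F = -114
(F + (0*h((-4 - 2) + 0, -2) + X(2, -2)))² = (-114 + (0*(-((-4 - 2) + 0)/2) + 4))² = (-114 + (0*(-(-6 + 0)/2) + 4))² = (-114 + (0*(-½*(-6)) + 4))² = (-114 + (0*3 + 4))² = (-114 + (0 + 4))² = (-114 + 4)² = (-110)² = 12100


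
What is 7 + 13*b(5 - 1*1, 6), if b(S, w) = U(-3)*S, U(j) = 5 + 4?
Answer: 475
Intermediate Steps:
U(j) = 9
b(S, w) = 9*S
7 + 13*b(5 - 1*1, 6) = 7 + 13*(9*(5 - 1*1)) = 7 + 13*(9*(5 - 1)) = 7 + 13*(9*4) = 7 + 13*36 = 7 + 468 = 475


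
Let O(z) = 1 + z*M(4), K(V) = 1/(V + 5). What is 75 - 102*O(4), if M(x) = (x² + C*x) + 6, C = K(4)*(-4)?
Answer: -24833/3 ≈ -8277.7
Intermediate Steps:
K(V) = 1/(5 + V)
C = -4/9 (C = -4/(5 + 4) = -4/9 ≈ -0.44444)
M(x) = 6 + x² - 4*x/9 (M(x) = (x² - 4*x/9) + 6 = 6 + x² - 4*x/9)
O(z) = 1 + 182*z/9 (O(z) = 1 + z*(6 + 4² - 4/9*4) = 1 + z*(6 + 16 - 16/9) = 1 + z*(182/9) = 1 + 182*z/9)
75 - 102*O(4) = 75 - 102*(1 + (182/9)*4) = 75 - 102*(1 + 728/9) = 75 - 102*737/9 = 75 - 25058/3 = -24833/3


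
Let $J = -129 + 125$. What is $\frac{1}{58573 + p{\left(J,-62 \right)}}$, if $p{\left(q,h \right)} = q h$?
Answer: $\frac{1}{58821} \approx 1.7001 \cdot 10^{-5}$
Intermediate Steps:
$J = -4$
$p{\left(q,h \right)} = h q$
$\frac{1}{58573 + p{\left(J,-62 \right)}} = \frac{1}{58573 - -248} = \frac{1}{58573 + 248} = \frac{1}{58821}$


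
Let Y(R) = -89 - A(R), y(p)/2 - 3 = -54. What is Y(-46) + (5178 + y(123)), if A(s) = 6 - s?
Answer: 4935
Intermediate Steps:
y(p) = -102 (y(p) = 6 + 2*(-54) = 6 - 108 = -102)
Y(R) = -95 + R (Y(R) = -89 - (6 - R) = -89 + (-6 + R) = -95 + R)
Y(-46) + (5178 + y(123)) = (-95 - 46) + (5178 - 102) = -141 + 5076 = 4935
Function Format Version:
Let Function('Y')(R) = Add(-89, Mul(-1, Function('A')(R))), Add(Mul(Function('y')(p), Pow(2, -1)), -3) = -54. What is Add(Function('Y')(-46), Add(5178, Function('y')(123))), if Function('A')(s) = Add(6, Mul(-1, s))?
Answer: 4935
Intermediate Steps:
Function('y')(p) = -102 (Function('y')(p) = Add(6, Mul(2, -54)) = Add(6, -108) = -102)
Function('Y')(R) = Add(-95, R) (Function('Y')(R) = Add(-89, Mul(-1, Add(6, Mul(-1, R)))) = Add(-89, Add(-6, R)) = Add(-95, R))
Add(Function('Y')(-46), Add(5178, Function('y')(123))) = Add(Add(-95, -46), Add(5178, -102)) = Add(-141, 5076) = 4935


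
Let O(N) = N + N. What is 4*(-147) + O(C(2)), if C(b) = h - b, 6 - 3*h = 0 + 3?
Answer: -590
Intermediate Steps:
h = 1 (h = 2 - (0 + 3)/3 = 2 - ⅓*3 = 2 - 1 = 1)
C(b) = 1 - b
O(N) = 2*N
4*(-147) + O(C(2)) = 4*(-147) + 2*(1 - 1*2) = -588 + 2*(1 - 2) = -588 + 2*(-1) = -588 - 2 = -590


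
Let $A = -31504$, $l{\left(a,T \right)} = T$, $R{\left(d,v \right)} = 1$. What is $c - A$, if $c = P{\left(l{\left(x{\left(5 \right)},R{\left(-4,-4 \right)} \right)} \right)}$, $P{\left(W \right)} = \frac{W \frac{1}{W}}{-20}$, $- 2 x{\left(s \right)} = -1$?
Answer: $\frac{630079}{20} \approx 31504.0$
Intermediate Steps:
$x{\left(s \right)} = \frac{1}{2}$ ($x{\left(s \right)} = \left(- \frac{1}{2}\right) \left(-1\right) = \frac{1}{2}$)
$P{\left(W \right)} = - \frac{1}{20}$ ($P{\left(W \right)} = 1 \left(- \frac{1}{20}\right) = - \frac{1}{20}$)
$c = - \frac{1}{20} \approx -0.05$
$c - A = - \frac{1}{20} - -31504 = - \frac{1}{20} + 31504 = \frac{630079}{20}$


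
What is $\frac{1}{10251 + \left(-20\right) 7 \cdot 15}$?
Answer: $\frac{1}{8151} \approx 0.00012268$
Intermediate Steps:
$\frac{1}{10251 + \left(-20\right) 7 \cdot 15} = \frac{1}{10251 - 2100} = \frac{1}{8151}$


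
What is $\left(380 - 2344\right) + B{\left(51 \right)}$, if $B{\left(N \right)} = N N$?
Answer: $637$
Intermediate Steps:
$B{\left(N \right)} = N^{2}$
$\left(380 - 2344\right) + B{\left(51 \right)} = \left(380 - 2344\right) + 51^{2} = -1964 + 2601 = 637$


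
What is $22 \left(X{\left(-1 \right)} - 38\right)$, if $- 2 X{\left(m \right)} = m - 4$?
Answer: $-781$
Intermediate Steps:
$X{\left(m \right)} = 2 - \frac{m}{2}$ ($X{\left(m \right)} = - \frac{m - 4}{2} = - \frac{-4 + m}{2} = 2 - \frac{m}{2}$)
$22 \left(X{\left(-1 \right)} - 38\right) = 22 \left(\left(2 - - \frac{1}{2}\right) - 38\right) = 22 \left(\left(2 + \frac{1}{2}\right) - 38\right) = 22 \left(\frac{5}{2} - 38\right) = 22 \left(- \frac{71}{2}\right) = -781$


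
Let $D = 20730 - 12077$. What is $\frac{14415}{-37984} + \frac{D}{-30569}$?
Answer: $- \frac{769327687}{1161132896} \approx -0.66257$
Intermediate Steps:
$D = 8653$
$\frac{14415}{-37984} + \frac{D}{-30569} = \frac{14415}{-37984} + \frac{8653}{-30569} = 14415 \left(- \frac{1}{37984}\right) + 8653 \left(- \frac{1}{30569}\right) = - \frac{14415}{37984} - \frac{8653}{30569} = - \frac{769327687}{1161132896}$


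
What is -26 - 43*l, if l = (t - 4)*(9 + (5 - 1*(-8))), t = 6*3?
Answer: -13270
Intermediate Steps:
t = 18
l = 308 (l = (18 - 4)*(9 + (5 - 1*(-8))) = 14*(9 + (5 + 8)) = 14*(9 + 13) = 14*22 = 308)
-26 - 43*l = -26 - 43*308 = -26 - 13244 = -13270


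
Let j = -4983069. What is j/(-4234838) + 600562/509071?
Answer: 5080018697855/2155833215498 ≈ 2.3564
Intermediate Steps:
j/(-4234838) + 600562/509071 = -4983069/(-4234838) + 600562/509071 = -4983069*(-1/4234838) + 600562*(1/509071) = 4983069/4234838 + 600562/509071 = 5080018697855/2155833215498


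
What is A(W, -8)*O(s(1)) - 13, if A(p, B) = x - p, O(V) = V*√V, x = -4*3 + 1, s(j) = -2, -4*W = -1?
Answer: -13 + 45*I*√2/2 ≈ -13.0 + 31.82*I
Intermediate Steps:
W = ¼ (W = -¼*(-1) = ¼ ≈ 0.25000)
x = -11 (x = -12 + 1 = -11)
O(V) = V^(3/2)
A(p, B) = -11 - p
A(W, -8)*O(s(1)) - 13 = (-11 - 1*¼)*(-2)^(3/2) - 13 = (-11 - ¼)*(-2*I*√2) - 13 = -(-45)*I*√2/2 - 13 = 45*I*√2/2 - 13 = -13 + 45*I*√2/2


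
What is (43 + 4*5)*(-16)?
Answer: -1008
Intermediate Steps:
(43 + 4*5)*(-16) = (43 + 20)*(-16) = 63*(-16) = -1008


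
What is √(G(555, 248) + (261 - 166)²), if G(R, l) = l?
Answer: √9273 ≈ 96.296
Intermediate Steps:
√(G(555, 248) + (261 - 166)²) = √(248 + (261 - 166)²) = √(248 + 95²) = √(248 + 9025) = √9273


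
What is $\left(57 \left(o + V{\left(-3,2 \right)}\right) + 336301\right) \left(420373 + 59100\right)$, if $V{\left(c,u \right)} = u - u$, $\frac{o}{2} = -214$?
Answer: $149550026065$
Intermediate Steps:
$o = -428$ ($o = 2 \left(-214\right) = -428$)
$V{\left(c,u \right)} = 0$
$\left(57 \left(o + V{\left(-3,2 \right)}\right) + 336301\right) \left(420373 + 59100\right) = \left(57 \left(-428 + 0\right) + 336301\right) \left(420373 + 59100\right) = \left(57 \left(-428\right) + 336301\right) 479473 = \left(-24396 + 336301\right) 479473 = 311905 \cdot 479473 = 149550026065$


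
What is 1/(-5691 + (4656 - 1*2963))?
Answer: -1/3998 ≈ -0.00025012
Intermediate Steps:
1/(-5691 + (4656 - 1*2963)) = 1/(-5691 + (4656 - 2963)) = 1/(-5691 + 1693) = 1/(-3998) = -1/3998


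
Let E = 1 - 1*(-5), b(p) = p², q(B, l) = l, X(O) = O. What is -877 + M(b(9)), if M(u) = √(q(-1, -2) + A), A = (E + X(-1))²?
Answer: -877 + √23 ≈ -872.20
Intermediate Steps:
E = 6 (E = 1 + 5 = 6)
A = 25 (A = (6 - 1)² = 5² = 25)
M(u) = √23 (M(u) = √(-2 + 25) = √23)
-877 + M(b(9)) = -877 + √23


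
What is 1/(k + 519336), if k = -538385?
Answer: -1/19049 ≈ -5.2496e-5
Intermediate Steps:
1/(k + 519336) = 1/(-538385 + 519336) = 1/(-19049) = -1/19049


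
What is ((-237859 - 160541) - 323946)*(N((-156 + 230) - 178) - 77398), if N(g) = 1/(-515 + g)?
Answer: 34607136725598/619 ≈ 5.5908e+10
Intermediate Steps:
((-237859 - 160541) - 323946)*(N((-156 + 230) - 178) - 77398) = ((-237859 - 160541) - 323946)*(1/(-515 + ((-156 + 230) - 178)) - 77398) = (-398400 - 323946)*(1/(-515 + (74 - 178)) - 77398) = -722346*(1/(-515 - 104) - 77398) = -722346*(1/(-619) - 77398) = -722346*(-1/619 - 77398) = -722346*(-47909363/619) = 34607136725598/619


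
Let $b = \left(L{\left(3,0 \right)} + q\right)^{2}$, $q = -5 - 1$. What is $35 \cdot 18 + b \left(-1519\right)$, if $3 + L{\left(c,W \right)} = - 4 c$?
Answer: $-669249$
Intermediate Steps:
$L{\left(c,W \right)} = -3 - 4 c$
$q = -6$
$b = 441$ ($b = \left(\left(-3 - 12\right) - 6\right)^{2} = \left(-15 - 6\right)^{2} = \left(-21\right)^{2} = 441$)
$35 \cdot 18 + b \left(-1519\right) = 35 \cdot 18 + 441 \left(-1519\right) = 630 - 669879 = -669249$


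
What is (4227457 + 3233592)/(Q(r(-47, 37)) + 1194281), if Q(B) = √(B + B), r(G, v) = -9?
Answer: 8910589060769/1426307106979 - 22383147*I*√2/1426307106979 ≈ 6.2473 - 2.2193e-5*I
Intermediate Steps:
Q(B) = √2*√B (Q(B) = √(2*B) = √2*√B)
(4227457 + 3233592)/(Q(r(-47, 37)) + 1194281) = (4227457 + 3233592)/(√2*√(-9) + 1194281) = 7461049/(√2*(3*I) + 1194281) = 7461049/(3*I*√2 + 1194281) = 7461049/(1194281 + 3*I*√2)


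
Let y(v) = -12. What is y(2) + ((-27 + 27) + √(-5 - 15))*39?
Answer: -12 + 78*I*√5 ≈ -12.0 + 174.41*I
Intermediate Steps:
y(2) + ((-27 + 27) + √(-5 - 15))*39 = -12 + ((-27 + 27) + √(-5 - 15))*39 = -12 + (0 + √(-20))*39 = -12 + (0 + 2*I*√5)*39 = -12 + (2*I*√5)*39 = -12 + 78*I*√5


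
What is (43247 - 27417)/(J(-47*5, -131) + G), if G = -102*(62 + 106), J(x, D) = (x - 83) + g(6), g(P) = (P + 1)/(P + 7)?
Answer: -41158/45379 ≈ -0.90698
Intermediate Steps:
g(P) = (1 + P)/(7 + P)
J(x, D) = -1072/13 + x (J(x, D) = (x - 83) + (1 + 6)/(7 + 6) = (-83 + x) + 7/13 = -1072/13 + x)
G = -17136 (G = -102*168 = -17136)
(43247 - 27417)/(J(-47*5, -131) + G) = (43247 - 27417)/((-1072/13 - 47*5) - 17136) = 15830/((-1072/13 - 235) - 17136) = 15830/(-4127/13 - 17136) = 15830/(-226895/13) = 15830*(-13/226895) = -41158/45379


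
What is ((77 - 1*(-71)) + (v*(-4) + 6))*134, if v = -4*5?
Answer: 31356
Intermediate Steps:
v = -20
((77 - 1*(-71)) + (v*(-4) + 6))*134 = ((77 - 1*(-71)) + (-20*(-4) + 6))*134 = ((77 + 71) + (80 + 6))*134 = (148 + 86)*134 = 234*134 = 31356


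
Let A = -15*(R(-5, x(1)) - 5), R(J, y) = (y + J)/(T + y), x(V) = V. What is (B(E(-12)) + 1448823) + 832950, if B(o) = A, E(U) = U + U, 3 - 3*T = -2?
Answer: 4563741/2 ≈ 2.2819e+6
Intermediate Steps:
T = 5/3 (T = 1 - ⅓*(-2) = 1 + ⅔ = 5/3 ≈ 1.6667)
E(U) = 2*U
R(J, y) = (J + y)/(5/3 + y) (R(J, y) = (y + J)/(5/3 + y) = (J + y)/(5/3 + y))
A = 195/2 (A = -15*(3*(-5 + 1)/(5 + 3*1) - 5) = -15*(3*(-4)/(5 + 3) - 5) = -15*(3*(-4)/8 - 5) = -15*(3*(⅛)*(-4) - 5) = -15*(-3/2 - 5) = -15*(-13/2) = 195/2 ≈ 97.500)
B(o) = 195/2
(B(E(-12)) + 1448823) + 832950 = (195/2 + 1448823) + 832950 = 2897841/2 + 832950 = 4563741/2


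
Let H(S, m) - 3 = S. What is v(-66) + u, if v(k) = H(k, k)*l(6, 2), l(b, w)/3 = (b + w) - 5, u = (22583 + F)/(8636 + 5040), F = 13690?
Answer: -7718019/13676 ≈ -564.35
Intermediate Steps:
u = 36273/13676 (u = (22583 + 13690)/(8636 + 5040) = 36273/13676 ≈ 2.6523)
H(S, m) = 3 + S
l(b, w) = -15 + 3*b + 3*w (l(b, w) = 3*((b + w) - 5) = 3*(-5 + b + w) = -15 + 3*b + 3*w)
v(k) = 27 + 9*k (v(k) = (3 + k)*(-15 + 3*6 + 3*2) = (3 + k)*(-15 + 18 + 6) = (3 + k)*9 = 27 + 9*k)
v(-66) + u = (27 + 9*(-66)) + 36273/13676 = (27 - 594) + 36273/13676 = -567 + 36273/13676 = -7718019/13676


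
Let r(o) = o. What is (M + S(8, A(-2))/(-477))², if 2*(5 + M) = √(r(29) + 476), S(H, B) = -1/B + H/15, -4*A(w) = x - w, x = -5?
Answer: 3440994589/22752900 - 11921*√505/2385 ≈ 38.910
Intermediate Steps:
A(w) = 5/4 + w/4 (A(w) = -(-5 - w)/4 = 5/4 + w/4)
S(H, B) = -1/B + H/15 (S(H, B) = -1/B + H*(1/15) = -1/B + H/15)
M = -5 + √505/2 (M = -5 + √(29 + 476)/2 = -5 + √505/2 ≈ 6.2361)
(M + S(8, A(-2))/(-477))² = ((-5 + √505/2) + (-1/(5/4 + (¼)*(-2)) + (1/15)*8)/(-477))² = ((-5 + √505/2) + (-1/(5/4 - ½) + 8/15)*(-1/477))² = ((-5 + √505/2) + (-1/¾ + 8/15)*(-1/477))² = ((-5 + √505/2) + (-1*4/3 + 8/15)*(-1/477))² = ((-5 + √505/2) + (-4/3 + 8/15)*(-1/477))² = ((-5 + √505/2) - ⅘*(-1/477))² = ((-5 + √505/2) + 4/2385)² = (-11921/2385 + √505/2)²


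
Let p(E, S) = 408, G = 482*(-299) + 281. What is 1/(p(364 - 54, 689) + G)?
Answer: -1/143429 ≈ -6.9721e-6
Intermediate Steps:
G = -143837 (G = -144118 + 281 = -143837)
1/(p(364 - 54, 689) + G) = 1/(408 - 143837) = 1/(-143429) = -1/143429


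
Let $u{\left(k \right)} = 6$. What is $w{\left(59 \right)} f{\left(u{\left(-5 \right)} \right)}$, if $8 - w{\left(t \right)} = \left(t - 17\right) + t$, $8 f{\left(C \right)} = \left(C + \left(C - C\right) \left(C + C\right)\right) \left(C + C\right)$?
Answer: $-837$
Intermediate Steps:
$f{\left(C \right)} = \frac{C^{2}}{4}$ ($f{\left(C \right)} = \frac{\left(C + \left(C - C\right) \left(C + C\right)\right) \left(C + C\right)}{8} = \frac{\left(C + 0 \cdot 2 C\right) 2 C}{8} = \frac{\left(C + 0\right) 2 C}{8} = \frac{C 2 C}{8} = \frac{2 C^{2}}{8} = \frac{C^{2}}{4}$)
$w{\left(t \right)} = 25 - 2 t$ ($w{\left(t \right)} = 8 - \left(\left(t - 17\right) + t\right) = 8 - \left(\left(-17 + t\right) + t\right) = 8 - \left(-17 + 2 t\right) = 25 - 2 t$)
$w{\left(59 \right)} f{\left(u{\left(-5 \right)} \right)} = \left(25 - 118\right) \frac{6^{2}}{4} = \left(25 - 118\right) \frac{1}{4} \cdot 36 = \left(-93\right) 9 = -837$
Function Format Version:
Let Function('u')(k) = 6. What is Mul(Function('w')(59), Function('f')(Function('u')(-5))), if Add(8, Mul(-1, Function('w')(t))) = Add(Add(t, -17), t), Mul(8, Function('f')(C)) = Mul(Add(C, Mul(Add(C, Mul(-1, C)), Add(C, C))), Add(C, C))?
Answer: -837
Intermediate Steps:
Function('f')(C) = Mul(Rational(1, 4), Pow(C, 2)) (Function('f')(C) = Mul(Rational(1, 8), Mul(Add(C, Mul(Add(C, Mul(-1, C)), Add(C, C))), Add(C, C))) = Mul(Rational(1, 8), Mul(Add(C, Mul(0, Mul(2, C))), Mul(2, C))) = Mul(Rational(1, 8), Mul(Add(C, 0), Mul(2, C))) = Mul(Rational(1, 8), Mul(C, Mul(2, C))) = Mul(Rational(1, 8), Mul(2, Pow(C, 2))) = Mul(Rational(1, 4), Pow(C, 2)))
Function('w')(t) = Add(25, Mul(-2, t)) (Function('w')(t) = Add(8, Mul(-1, Add(Add(t, -17), t))) = Add(8, Mul(-1, Add(Add(-17, t), t))) = Add(8, Mul(-1, Add(-17, Mul(2, t)))) = Add(8, Add(17, Mul(-2, t))) = Add(25, Mul(-2, t)))
Mul(Function('w')(59), Function('f')(Function('u')(-5))) = Mul(Add(25, Mul(-2, 59)), Mul(Rational(1, 4), Pow(6, 2))) = Mul(Add(25, -118), Mul(Rational(1, 4), 36)) = Mul(-93, 9) = -837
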